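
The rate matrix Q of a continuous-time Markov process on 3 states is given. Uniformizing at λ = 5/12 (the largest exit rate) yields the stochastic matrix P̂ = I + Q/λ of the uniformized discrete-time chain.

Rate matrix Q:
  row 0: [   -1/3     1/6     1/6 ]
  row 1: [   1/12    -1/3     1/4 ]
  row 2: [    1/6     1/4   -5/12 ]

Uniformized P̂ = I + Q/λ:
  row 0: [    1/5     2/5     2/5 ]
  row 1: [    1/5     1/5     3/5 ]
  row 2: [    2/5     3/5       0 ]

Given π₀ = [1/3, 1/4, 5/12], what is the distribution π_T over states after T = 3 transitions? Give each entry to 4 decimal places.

π = [0.2747, 0.4007, 0.3247]

t=0: π = [0.3333, 0.2500, 0.4167]
t=1: π = [0.2833, 0.4333, 0.2833]
t=2: π = [0.2567, 0.3700, 0.3733]
t=3: π = [0.2747, 0.4007, 0.3247]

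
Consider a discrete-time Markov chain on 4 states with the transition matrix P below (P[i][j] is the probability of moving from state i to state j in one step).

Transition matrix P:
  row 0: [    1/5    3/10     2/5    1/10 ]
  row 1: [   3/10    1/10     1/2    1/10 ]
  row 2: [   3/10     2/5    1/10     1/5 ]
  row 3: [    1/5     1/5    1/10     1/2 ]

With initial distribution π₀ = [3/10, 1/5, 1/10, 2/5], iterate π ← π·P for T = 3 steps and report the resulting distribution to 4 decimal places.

t=0: π = [0.3000, 0.2000, 0.1000, 0.4000]
t=1: π = [0.2300, 0.2300, 0.2700, 0.2700]
t=2: π = [0.2500, 0.2540, 0.2610, 0.2350]
t=3: π = [0.2515, 0.2518, 0.2766, 0.2201]

π = [0.2515, 0.2518, 0.2766, 0.2201]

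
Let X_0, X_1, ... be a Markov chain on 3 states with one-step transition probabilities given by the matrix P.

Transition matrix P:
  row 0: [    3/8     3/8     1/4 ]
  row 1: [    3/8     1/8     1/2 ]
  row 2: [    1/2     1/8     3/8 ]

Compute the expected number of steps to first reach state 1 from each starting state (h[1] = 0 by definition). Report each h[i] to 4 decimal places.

First-step conditioning: h[1] = 0; for i ≠ 1, h[i] = 1 + Σ_k P[i][k]·h[k].
  h[0] = 1 + 3/8·h[0] + 1/4·h[2]
  h[2] = 1 + 1/2·h[0] + 3/8·h[2]
Solving the 2×2 linear system over states ≠ 1 gives exactly h = [56/17, 0, 72/17] (h[1] = 0 is the target).

h = [3.2941, 0.0000, 4.2353]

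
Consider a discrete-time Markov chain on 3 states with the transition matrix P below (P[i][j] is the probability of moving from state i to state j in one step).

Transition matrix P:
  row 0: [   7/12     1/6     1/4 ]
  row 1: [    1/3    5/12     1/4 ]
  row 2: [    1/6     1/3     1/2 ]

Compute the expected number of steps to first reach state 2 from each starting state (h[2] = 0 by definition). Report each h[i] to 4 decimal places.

h = [4.0000, 4.0000, 0.0000]

First-step conditioning: h[2] = 0; for i ≠ 2, h[i] = 1 + Σ_k P[i][k]·h[k].
  h[0] = 1 + 7/12·h[0] + 1/6·h[1]
  h[1] = 1 + 1/3·h[0] + 5/12·h[1]
Solving the 2×2 linear system over states ≠ 2 gives exactly h = [4, 4, 0] (h[2] = 0 is the target).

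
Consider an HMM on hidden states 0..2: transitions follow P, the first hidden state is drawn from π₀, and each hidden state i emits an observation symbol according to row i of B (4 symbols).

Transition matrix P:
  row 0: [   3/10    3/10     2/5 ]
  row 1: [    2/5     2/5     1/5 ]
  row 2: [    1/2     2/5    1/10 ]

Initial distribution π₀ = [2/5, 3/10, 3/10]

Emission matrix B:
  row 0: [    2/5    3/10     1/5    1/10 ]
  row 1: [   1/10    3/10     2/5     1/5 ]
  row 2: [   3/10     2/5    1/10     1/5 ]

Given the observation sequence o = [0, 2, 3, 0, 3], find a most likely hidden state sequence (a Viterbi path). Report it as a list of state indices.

t=0: δ = [1.600e-01, 3.000e-02, 9.000e-02]  (obs o_0=0)
t=1: δ = [9.600e-03, 1.920e-02, 6.400e-03]  ψ = [0, 0, 0]  (obs o_1=2)
t=2: δ = [7.680e-04, 1.536e-03, 7.680e-04]  ψ = [1, 1, 0]  (obs o_2=3)
t=3: δ = [2.458e-04, 6.144e-05, 9.216e-05]  ψ = [1, 1, 0]  (obs o_3=0)
t=4: δ = [7.373e-06, 1.475e-05, 1.966e-05]  ψ = [0, 0, 0]  (obs o_4=3)
backtrack: best end state = 2; path = [0, 1, 1, 0, 2]

path = [0, 1, 1, 0, 2]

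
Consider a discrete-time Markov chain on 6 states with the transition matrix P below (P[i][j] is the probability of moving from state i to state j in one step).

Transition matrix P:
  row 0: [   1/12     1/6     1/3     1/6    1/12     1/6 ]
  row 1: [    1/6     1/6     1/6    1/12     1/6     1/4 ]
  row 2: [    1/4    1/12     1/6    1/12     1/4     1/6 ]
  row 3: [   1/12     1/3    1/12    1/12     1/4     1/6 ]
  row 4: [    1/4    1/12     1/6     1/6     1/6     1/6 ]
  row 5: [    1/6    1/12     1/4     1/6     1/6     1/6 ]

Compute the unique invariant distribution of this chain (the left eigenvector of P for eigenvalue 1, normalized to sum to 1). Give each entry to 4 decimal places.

π = [0.1732, 0.1415, 0.1998, 0.1276, 0.1795, 0.1785]

Balance equations π_j = Σ_i π_i·P[i][j]:
  π_0 = 1/12·π_0 + 1/6·π_1 + 1/4·π_2 + 1/12·π_3 + 1/4·π_4 + 1/6·π_5
  π_1 = 1/6·π_0 + 1/6·π_1 + 1/12·π_2 + 1/3·π_3 + 1/12·π_4 + 1/12·π_5
  π_2 = 1/3·π_0 + 1/6·π_1 + 1/6·π_2 + 1/12·π_3 + 1/6·π_4 + 1/4·π_5
  π_3 = 1/6·π_0 + 1/12·π_1 + 1/12·π_2 + 1/12·π_3 + 1/6·π_4 + 1/6·π_5
  π_4 = 1/12·π_0 + 1/6·π_1 + 1/4·π_2 + 1/4·π_3 + 1/6·π_4 + 1/6·π_5
  normalize: π_0 + π_1 + π_2 + π_3 + π_4 + π_5 = 1
Solving the linear system gives exactly π = [16954/97883, 13846/97883, 58663/293649, 37469/293649, 52714/293649, 52403/293649].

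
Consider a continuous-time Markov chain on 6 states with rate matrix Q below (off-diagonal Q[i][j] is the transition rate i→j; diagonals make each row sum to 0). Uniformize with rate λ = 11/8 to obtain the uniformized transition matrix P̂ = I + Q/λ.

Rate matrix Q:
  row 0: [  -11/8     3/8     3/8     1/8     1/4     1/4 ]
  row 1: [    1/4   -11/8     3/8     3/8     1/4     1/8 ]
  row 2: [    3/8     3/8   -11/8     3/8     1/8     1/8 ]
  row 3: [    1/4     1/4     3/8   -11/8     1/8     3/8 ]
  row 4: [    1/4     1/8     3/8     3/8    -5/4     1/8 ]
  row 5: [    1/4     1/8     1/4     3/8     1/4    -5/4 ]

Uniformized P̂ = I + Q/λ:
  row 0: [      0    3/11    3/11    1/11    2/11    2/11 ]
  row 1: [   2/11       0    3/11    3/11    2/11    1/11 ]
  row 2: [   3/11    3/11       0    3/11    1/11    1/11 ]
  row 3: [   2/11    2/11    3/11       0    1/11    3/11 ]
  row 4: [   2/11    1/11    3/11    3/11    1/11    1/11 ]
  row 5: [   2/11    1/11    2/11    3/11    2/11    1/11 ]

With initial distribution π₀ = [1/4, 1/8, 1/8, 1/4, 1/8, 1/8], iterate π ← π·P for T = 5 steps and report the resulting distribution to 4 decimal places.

t=0: π = [0.2500, 0.1250, 0.1250, 0.2500, 0.1250, 0.1250]
t=1: π = [0.1477, 0.1705, 0.2273, 0.1591, 0.1364, 0.1591]
t=2: π = [0.1756, 0.1581, 0.1963, 0.2025, 0.1343, 0.1333]
t=3: π = [0.1677, 0.1626, 0.2071, 0.1856, 0.1334, 0.1437]
t=4: π = [0.1701, 0.1611, 0.2032, 0.1916, 0.1340, 0.1399]
t=5: π = [0.1694, 0.1616, 0.2046, 0.1895, 0.1337, 0.1412]

π = [0.1694, 0.1616, 0.2046, 0.1895, 0.1337, 0.1412]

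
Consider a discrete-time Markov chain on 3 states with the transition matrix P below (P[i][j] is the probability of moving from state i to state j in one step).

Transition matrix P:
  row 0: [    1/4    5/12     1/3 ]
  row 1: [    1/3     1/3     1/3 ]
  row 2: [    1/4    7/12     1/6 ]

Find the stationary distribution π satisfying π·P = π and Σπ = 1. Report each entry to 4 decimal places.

π = [0.2857, 0.4286, 0.2857]

Balance equations π_j = Σ_i π_i·P[i][j]:
  π_0 = 1/4·π_0 + 1/3·π_1 + 1/4·π_2
  π_1 = 5/12·π_0 + 1/3·π_1 + 7/12·π_2
  normalize: π_0 + π_1 + π_2 = 1
Solving the linear system gives exactly π = [2/7, 3/7, 2/7].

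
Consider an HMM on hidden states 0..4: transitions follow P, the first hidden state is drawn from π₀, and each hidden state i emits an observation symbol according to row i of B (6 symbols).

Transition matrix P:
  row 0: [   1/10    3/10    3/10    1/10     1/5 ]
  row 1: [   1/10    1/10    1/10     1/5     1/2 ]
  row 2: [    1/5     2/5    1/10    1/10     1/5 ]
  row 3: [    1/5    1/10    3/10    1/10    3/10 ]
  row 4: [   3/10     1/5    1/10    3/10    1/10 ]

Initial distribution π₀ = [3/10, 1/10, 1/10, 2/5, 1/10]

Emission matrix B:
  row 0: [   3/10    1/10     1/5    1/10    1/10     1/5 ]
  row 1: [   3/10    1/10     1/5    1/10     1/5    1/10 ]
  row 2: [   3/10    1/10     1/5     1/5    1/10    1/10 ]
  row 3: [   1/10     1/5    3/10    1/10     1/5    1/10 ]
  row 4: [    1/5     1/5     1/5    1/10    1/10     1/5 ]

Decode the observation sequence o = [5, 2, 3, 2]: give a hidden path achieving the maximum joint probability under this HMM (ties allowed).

t=0: δ = [6.000e-02, 1.000e-02, 1.000e-02, 4.000e-02, 2.000e-02]  (obs o_0=5)
t=1: δ = [1.600e-03, 3.600e-03, 3.600e-03, 1.800e-03, 2.400e-03]  ψ = [3, 0, 0, 0, 0]  (obs o_1=2)
t=2: δ = [7.200e-05, 1.440e-04, 1.080e-04, 7.200e-05, 1.800e-04]  ψ = [2, 2, 3, 1, 1]  (obs o_2=3)
t=3: δ = [1.080e-05, 8.640e-06, 4.320e-06, 1.620e-05, 1.440e-05]  ψ = [4, 2, 0, 4, 1]  (obs o_3=2)
backtrack: best end state = 3; path = [0, 1, 4, 3]

path = [0, 1, 4, 3]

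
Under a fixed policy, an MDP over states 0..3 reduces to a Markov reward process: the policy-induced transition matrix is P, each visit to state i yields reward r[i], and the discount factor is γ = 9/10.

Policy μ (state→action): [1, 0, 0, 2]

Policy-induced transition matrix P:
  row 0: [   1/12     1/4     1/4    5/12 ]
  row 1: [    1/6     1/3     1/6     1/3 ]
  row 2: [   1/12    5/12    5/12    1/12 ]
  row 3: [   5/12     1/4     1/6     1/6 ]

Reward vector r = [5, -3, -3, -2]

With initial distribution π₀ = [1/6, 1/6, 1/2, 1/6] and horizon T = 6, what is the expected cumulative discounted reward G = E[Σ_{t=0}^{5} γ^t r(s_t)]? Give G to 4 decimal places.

t=0: π = [0.1667, 0.1667, 0.5000, 0.1667], E[r] = -1.5000, γ^t·E[r] = -1.500000, running G = -1.500000
t=1: π = [0.1528, 0.3472, 0.3056, 0.1944], E[r] = -1.5833, γ^t·E[r] = -1.425000, running G = -2.925000
t=2: π = [0.1771, 0.3299, 0.2558, 0.2373], E[r] = -1.3461, γ^t·E[r] = -1.090313, running G = -4.015313
t=3: π = [0.1899, 0.3201, 0.2454, 0.2446], E[r] = -1.2361, γ^t·E[r] = -0.901125, running G = -4.916438
t=4: π = [0.1915, 0.3176, 0.2438, 0.2471], E[r] = -1.2206, γ^t·E[r] = -0.800840, running G = -5.717278
t=5: π = [0.1921, 0.3171, 0.2436, 0.2472], E[r] = -1.2157, γ^t·E[r] = -0.717833, running G = -6.435111

G = -6.4351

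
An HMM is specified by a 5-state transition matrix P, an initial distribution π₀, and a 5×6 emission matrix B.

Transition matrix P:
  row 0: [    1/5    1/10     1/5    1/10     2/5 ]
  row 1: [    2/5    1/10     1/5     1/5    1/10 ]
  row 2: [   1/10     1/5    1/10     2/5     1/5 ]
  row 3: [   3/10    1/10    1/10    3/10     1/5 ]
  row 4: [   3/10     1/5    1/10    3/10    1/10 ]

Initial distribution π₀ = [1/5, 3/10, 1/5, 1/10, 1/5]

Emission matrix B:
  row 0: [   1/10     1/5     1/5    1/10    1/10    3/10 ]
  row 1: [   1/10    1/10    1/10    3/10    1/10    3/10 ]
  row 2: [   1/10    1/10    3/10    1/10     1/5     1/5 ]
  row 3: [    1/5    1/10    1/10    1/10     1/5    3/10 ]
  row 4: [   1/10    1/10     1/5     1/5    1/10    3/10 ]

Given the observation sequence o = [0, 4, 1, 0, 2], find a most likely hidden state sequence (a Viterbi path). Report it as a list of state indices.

t=0: δ = [2.000e-02, 3.000e-02, 2.000e-02, 2.000e-02, 2.000e-02]  (obs o_0=0)
t=1: δ = [1.200e-03, 4.000e-04, 1.200e-03, 1.600e-03, 8.000e-04]  ψ = [1, 2, 1, 2, 0]  (obs o_1=4)
t=2: δ = [9.600e-05, 2.400e-05, 2.400e-05, 4.800e-05, 4.800e-05]  ψ = [3, 2, 0, 2, 0]  (obs o_2=1)
t=3: δ = [1.920e-06, 9.600e-07, 1.920e-06, 2.880e-06, 3.840e-06]  ψ = [0, 0, 0, 3, 0]  (obs o_3=0)
t=4: δ = [2.304e-07, 7.680e-08, 1.152e-07, 1.152e-07, 1.536e-07]  ψ = [4, 4, 0, 4, 0]  (obs o_4=2)
backtrack: best end state = 0; path = [2, 3, 0, 4, 0]

path = [2, 3, 0, 4, 0]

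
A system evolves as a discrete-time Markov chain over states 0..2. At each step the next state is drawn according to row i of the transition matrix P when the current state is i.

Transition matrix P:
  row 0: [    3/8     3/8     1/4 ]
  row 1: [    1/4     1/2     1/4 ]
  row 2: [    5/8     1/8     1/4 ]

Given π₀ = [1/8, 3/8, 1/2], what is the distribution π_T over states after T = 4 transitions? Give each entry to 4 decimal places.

t=0: π = [0.1250, 0.3750, 0.5000]
t=1: π = [0.4531, 0.2969, 0.2500]
t=2: π = [0.4004, 0.3496, 0.2500]
t=3: π = [0.3938, 0.3562, 0.2500]
t=4: π = [0.3930, 0.3570, 0.2500]

π = [0.3930, 0.3570, 0.2500]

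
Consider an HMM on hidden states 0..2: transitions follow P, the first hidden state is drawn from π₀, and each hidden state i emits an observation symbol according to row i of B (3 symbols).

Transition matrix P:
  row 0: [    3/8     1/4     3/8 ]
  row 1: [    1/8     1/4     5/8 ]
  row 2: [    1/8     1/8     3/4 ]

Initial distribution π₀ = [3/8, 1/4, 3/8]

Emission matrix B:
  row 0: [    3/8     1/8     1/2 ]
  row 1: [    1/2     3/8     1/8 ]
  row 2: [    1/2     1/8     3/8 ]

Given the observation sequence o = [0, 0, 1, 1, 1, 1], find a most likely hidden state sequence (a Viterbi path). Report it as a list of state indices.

path = [2, 2, 2, 2, 2, 2]

t=0: δ = [1.406e-01, 1.250e-01, 1.875e-01]  (obs o_0=0)
t=1: δ = [1.978e-02, 1.758e-02, 7.031e-02]  ψ = [0, 0, 2]  (obs o_1=0)
t=2: δ = [1.099e-03, 3.296e-03, 6.592e-03]  ψ = [2, 2, 2]  (obs o_2=1)
t=3: δ = [1.030e-04, 3.090e-04, 6.180e-04]  ψ = [2, 1, 2]  (obs o_3=1)
t=4: δ = [9.656e-06, 2.897e-05, 5.794e-05]  ψ = [2, 1, 2]  (obs o_4=1)
t=5: δ = [9.052e-07, 2.716e-06, 5.431e-06]  ψ = [2, 1, 2]  (obs o_5=1)
backtrack: best end state = 2; path = [2, 2, 2, 2, 2, 2]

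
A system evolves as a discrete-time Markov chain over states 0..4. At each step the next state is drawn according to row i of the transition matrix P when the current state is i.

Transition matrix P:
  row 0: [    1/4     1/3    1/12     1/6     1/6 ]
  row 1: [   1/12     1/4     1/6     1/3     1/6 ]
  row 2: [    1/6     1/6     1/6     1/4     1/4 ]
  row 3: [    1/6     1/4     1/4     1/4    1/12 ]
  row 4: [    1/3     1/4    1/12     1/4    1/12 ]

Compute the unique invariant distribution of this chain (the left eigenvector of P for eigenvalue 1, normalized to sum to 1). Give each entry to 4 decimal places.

π = [0.1855, 0.2521, 0.1603, 0.2555, 0.1465]

Balance equations π_j = Σ_i π_i·P[i][j]:
  π_0 = 1/4·π_0 + 1/12·π_1 + 1/6·π_2 + 1/6·π_3 + 1/3·π_4
  π_1 = 1/3·π_0 + 1/4·π_1 + 1/6·π_2 + 1/4·π_3 + 1/4·π_4
  π_2 = 1/12·π_0 + 1/6·π_1 + 1/6·π_2 + 1/4·π_3 + 1/12·π_4
  π_3 = 1/6·π_0 + 1/3·π_1 + 1/4·π_2 + 1/4·π_3 + 1/4·π_4
  normalize: π_0 + π_1 + π_2 + π_3 + π_4 = 1
Solving the linear system gives exactly π = [485/2614, 659/2614, 419/2614, 334/1307, 383/2614].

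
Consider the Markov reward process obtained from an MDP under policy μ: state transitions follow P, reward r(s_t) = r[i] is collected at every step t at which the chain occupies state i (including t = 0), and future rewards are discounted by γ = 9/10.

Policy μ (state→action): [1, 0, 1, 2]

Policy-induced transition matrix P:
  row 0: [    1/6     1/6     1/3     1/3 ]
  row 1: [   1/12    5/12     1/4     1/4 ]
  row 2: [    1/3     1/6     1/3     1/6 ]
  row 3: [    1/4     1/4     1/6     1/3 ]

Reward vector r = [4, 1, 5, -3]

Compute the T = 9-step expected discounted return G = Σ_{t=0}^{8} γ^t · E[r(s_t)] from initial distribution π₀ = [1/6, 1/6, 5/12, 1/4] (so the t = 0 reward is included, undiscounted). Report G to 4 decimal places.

G = 10.7704

t=0: π = [0.1667, 0.1667, 0.4167, 0.2500], E[r] = 2.1667, γ^t·E[r] = 2.166667, running G = 2.166667
t=1: π = [0.2431, 0.2292, 0.2778, 0.2500], E[r] = 1.8403, γ^t·E[r] = 1.656250, running G = 3.822917
t=2: π = [0.2147, 0.2448, 0.2726, 0.2679], E[r] = 1.6626, γ^t·E[r] = 1.346719, running G = 5.169635
t=3: π = [0.2140, 0.2502, 0.2683, 0.2675], E[r] = 1.6452, γ^t·E[r] = 1.199320, running G = 6.368956
t=4: π = [0.2128, 0.2515, 0.2679, 0.2678], E[r] = 1.6390, γ^t·E[r] = 1.075336, running G = 7.444291
t=5: π = [0.2127, 0.2519, 0.2677, 0.2677], E[r] = 1.6381, γ^t·E[r] = 0.967283, running G = 8.411574
t=6: π = [0.2126, 0.2519, 0.2677, 0.2677], E[r] = 1.6379, γ^t·E[r] = 0.870423, running G = 9.281997
t=7: π = [0.2126, 0.2520, 0.2677, 0.2677], E[r] = 1.6378, γ^t·E[r] = 0.783359, running G = 10.065356
t=8: π = [0.2126, 0.2520, 0.2677, 0.2677], E[r] = 1.6378, γ^t·E[r] = 0.705018, running G = 10.770374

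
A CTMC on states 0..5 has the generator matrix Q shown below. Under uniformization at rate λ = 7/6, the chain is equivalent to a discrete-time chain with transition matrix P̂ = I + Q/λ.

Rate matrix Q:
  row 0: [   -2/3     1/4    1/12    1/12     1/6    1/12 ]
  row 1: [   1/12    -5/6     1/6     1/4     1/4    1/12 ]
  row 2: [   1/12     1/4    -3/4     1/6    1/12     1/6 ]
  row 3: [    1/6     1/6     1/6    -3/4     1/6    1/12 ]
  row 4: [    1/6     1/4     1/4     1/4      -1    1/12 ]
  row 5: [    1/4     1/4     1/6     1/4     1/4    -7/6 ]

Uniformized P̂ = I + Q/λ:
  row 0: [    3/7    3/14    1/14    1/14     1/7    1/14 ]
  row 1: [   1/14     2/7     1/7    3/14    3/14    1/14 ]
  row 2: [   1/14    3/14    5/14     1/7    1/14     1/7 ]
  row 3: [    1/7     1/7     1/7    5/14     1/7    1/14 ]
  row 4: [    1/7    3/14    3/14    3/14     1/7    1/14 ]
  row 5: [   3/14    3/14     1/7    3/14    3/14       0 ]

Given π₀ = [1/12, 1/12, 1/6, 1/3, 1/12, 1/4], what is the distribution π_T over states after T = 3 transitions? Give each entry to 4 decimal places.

t=0: π = [0.0833, 0.0833, 0.1667, 0.3333, 0.0833, 0.2500]
t=1: π = [0.1667, 0.1964, 0.1786, 0.2381, 0.1548, 0.0655]
t=2: π = [0.1684, 0.2113, 0.1803, 0.2117, 0.1488, 0.0795]
t=3: π = [0.1687, 0.2143, 0.1801, 0.2076, 0.1508, 0.0786]

π = [0.1687, 0.2143, 0.1801, 0.2076, 0.1508, 0.0786]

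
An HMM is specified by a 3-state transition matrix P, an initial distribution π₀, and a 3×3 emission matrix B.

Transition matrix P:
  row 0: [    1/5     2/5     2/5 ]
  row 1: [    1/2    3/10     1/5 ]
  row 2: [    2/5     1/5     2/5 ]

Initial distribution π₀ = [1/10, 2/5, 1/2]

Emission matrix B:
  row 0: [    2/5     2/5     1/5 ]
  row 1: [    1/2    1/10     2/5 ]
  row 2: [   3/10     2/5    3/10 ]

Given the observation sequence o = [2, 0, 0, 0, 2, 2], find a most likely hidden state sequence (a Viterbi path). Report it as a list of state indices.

path = [1, 0, 1, 0, 1, 1]

t=0: δ = [2.000e-02, 1.600e-01, 1.500e-01]  (obs o_0=2)
t=1: δ = [3.200e-02, 2.400e-02, 1.800e-02]  ψ = [1, 1, 2]  (obs o_1=0)
t=2: δ = [4.800e-03, 6.400e-03, 3.840e-03]  ψ = [1, 0, 0]  (obs o_2=0)
t=3: δ = [1.280e-03, 9.600e-04, 5.760e-04]  ψ = [1, 0, 0]  (obs o_3=0)
t=4: δ = [9.600e-05, 2.048e-04, 1.536e-04]  ψ = [1, 0, 0]  (obs o_4=2)
t=5: δ = [2.048e-05, 2.458e-05, 1.843e-05]  ψ = [1, 1, 2]  (obs o_5=2)
backtrack: best end state = 1; path = [1, 0, 1, 0, 1, 1]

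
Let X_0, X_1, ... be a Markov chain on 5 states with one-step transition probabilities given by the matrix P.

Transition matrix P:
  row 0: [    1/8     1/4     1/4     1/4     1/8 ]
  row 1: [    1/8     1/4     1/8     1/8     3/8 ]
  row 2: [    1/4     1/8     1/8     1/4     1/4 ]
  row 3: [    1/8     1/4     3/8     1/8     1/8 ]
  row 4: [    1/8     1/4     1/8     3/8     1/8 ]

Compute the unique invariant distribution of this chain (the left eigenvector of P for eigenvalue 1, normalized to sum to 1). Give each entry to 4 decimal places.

π = [0.1498, 0.2252, 0.1988, 0.2201, 0.2061]

Balance equations π_j = Σ_i π_i·P[i][j]:
  π_0 = 1/8·π_0 + 1/8·π_1 + 1/4·π_2 + 1/8·π_3 + 1/8·π_4
  π_1 = 1/4·π_0 + 1/4·π_1 + 1/8·π_2 + 1/4·π_3 + 1/4·π_4
  π_2 = 1/4·π_0 + 1/8·π_1 + 1/8·π_2 + 3/8·π_3 + 1/8·π_4
  π_3 = 1/4·π_0 + 1/8·π_1 + 1/4·π_2 + 1/8·π_3 + 3/8·π_4
  normalize: π_0 + π_1 + π_2 + π_3 + π_4 = 1
Solving the linear system gives exactly π = [193/1288, 145/644, 32/161, 81/368, 531/2576].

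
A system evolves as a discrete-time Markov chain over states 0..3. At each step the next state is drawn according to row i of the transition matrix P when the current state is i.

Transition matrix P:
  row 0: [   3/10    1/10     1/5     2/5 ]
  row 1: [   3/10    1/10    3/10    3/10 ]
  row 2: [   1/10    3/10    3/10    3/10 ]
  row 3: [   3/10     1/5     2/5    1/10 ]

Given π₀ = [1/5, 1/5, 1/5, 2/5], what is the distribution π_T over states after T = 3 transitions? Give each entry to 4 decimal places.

t=0: π = [0.2000, 0.2000, 0.2000, 0.4000]
t=1: π = [0.2600, 0.1800, 0.3200, 0.2400]
t=2: π = [0.2360, 0.1880, 0.2980, 0.2780]
t=3: π = [0.2404, 0.1874, 0.3042, 0.2680]

π = [0.2404, 0.1874, 0.3042, 0.2680]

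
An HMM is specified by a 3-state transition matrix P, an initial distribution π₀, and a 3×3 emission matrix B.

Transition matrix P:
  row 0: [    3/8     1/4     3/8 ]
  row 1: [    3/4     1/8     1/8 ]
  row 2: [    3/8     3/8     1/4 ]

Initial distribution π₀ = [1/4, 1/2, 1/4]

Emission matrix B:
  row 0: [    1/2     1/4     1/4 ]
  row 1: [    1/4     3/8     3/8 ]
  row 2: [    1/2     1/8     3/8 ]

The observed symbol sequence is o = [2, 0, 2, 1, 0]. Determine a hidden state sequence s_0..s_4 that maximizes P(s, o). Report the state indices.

path = [1, 0, 2, 1, 0]

t=0: δ = [6.250e-02, 1.875e-01, 9.375e-02]  (obs o_0=2)
t=1: δ = [7.031e-02, 8.789e-03, 1.172e-02]  ψ = [1, 2, 0]  (obs o_1=0)
t=2: δ = [6.592e-03, 6.592e-03, 9.888e-03]  ψ = [0, 0, 0]  (obs o_2=2)
t=3: δ = [1.236e-03, 1.390e-03, 3.090e-04]  ψ = [1, 2, 0]  (obs o_3=1)
t=4: δ = [5.214e-04, 7.725e-05, 2.317e-04]  ψ = [1, 0, 0]  (obs o_4=0)
backtrack: best end state = 0; path = [1, 0, 2, 1, 0]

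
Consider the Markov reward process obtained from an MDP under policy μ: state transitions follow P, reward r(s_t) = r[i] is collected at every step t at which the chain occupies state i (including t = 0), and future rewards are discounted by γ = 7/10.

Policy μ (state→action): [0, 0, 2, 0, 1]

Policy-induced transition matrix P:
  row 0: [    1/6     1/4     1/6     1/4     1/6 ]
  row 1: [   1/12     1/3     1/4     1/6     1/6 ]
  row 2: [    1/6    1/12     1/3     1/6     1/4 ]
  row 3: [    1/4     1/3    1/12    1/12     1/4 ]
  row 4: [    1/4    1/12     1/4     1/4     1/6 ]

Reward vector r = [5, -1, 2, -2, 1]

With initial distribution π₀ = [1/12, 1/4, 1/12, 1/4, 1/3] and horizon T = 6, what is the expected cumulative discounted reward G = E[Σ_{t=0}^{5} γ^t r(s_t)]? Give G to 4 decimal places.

G = 2.0634

t=0: π = [0.0833, 0.2500, 0.0833, 0.2500, 0.3333], E[r] = 0.1667, γ^t·E[r] = 0.166667, running G = 0.166667
t=1: π = [0.1944, 0.2222, 0.2083, 0.1806, 0.1944], E[r] = 1.0000, γ^t·E[r] = 0.700000, running G = 0.866667
t=2: π = [0.1794, 0.2164, 0.2211, 0.1840, 0.1991], E[r] = 0.9537, γ^t·E[r] = 0.467315, running G = 1.333981
t=3: π = [0.1806, 0.2133, 0.2228, 0.1829, 0.2004], E[r] = 0.9697, γ^t·E[r] = 0.332612, running G = 1.666594
t=4: π = [0.1808, 0.2125, 0.2230, 0.1832, 0.2005], E[r] = 0.9719, γ^t·E[r] = 0.233346, running G = 1.899939
t=5: π = [0.1809, 0.2124, 0.2230, 0.1832, 0.2005], E[r] = 0.9724, γ^t·E[r] = 0.163433, running G = 2.063372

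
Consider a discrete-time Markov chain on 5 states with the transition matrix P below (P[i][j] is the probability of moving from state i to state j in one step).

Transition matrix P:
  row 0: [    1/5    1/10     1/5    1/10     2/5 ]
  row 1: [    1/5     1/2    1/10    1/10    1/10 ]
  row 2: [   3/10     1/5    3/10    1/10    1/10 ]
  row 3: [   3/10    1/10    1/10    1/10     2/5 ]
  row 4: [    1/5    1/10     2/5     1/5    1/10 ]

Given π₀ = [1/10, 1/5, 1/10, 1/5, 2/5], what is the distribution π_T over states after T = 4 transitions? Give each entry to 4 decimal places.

t=0: π = [0.1000, 0.2000, 0.1000, 0.2000, 0.4000]
t=1: π = [0.2300, 0.1900, 0.2500, 0.1400, 0.1900]
t=2: π = [0.2390, 0.2010, 0.2300, 0.1190, 0.2110]
t=3: π = [0.2349, 0.2034, 0.2332, 0.1211, 0.2074]
t=4: π = [0.2354, 0.2047, 0.2324, 0.1207, 0.2068]

π = [0.2354, 0.2047, 0.2324, 0.1207, 0.2068]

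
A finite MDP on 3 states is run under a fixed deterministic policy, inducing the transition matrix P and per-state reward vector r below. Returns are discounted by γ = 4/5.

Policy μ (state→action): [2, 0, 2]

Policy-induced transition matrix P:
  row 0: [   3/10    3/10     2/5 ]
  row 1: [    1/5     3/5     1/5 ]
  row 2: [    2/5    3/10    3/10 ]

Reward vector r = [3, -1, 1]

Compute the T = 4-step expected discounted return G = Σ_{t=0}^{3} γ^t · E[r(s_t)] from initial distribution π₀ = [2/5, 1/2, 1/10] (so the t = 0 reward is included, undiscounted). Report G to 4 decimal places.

t=0: π = [0.4000, 0.5000, 0.1000], E[r] = 0.8000, γ^t·E[r] = 0.800000, running G = 0.800000
t=1: π = [0.2600, 0.4500, 0.2900], E[r] = 0.6200, γ^t·E[r] = 0.496000, running G = 1.296000
t=2: π = [0.2840, 0.4350, 0.2810], E[r] = 0.6980, γ^t·E[r] = 0.446720, running G = 1.742720
t=3: π = [0.2846, 0.4305, 0.2849], E[r] = 0.7082, γ^t·E[r] = 0.362598, running G = 2.105318

G = 2.1053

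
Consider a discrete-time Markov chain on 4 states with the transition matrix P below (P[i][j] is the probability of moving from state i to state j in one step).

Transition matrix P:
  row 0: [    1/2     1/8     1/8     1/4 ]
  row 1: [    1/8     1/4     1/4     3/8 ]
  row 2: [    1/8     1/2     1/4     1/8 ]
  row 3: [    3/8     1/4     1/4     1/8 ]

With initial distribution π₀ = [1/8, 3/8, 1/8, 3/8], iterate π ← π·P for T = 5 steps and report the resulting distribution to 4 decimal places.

π = [0.2908, 0.2673, 0.2137, 0.2282]

t=0: π = [0.1250, 0.3750, 0.1250, 0.3750]
t=1: π = [0.2656, 0.2656, 0.2344, 0.2344]
t=2: π = [0.2832, 0.2754, 0.2168, 0.2246]
t=3: π = [0.2874, 0.2688, 0.2146, 0.2292]
t=4: π = [0.2901, 0.2677, 0.2141, 0.2281]
t=5: π = [0.2908, 0.2673, 0.2137, 0.2282]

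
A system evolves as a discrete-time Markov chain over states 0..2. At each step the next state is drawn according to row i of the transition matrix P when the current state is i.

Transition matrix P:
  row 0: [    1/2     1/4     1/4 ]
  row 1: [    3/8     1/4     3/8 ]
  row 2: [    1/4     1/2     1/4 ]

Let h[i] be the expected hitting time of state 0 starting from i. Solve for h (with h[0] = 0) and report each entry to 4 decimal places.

First-step conditioning: h[0] = 0; for i ≠ 0, h[i] = 1 + Σ_k P[i][k]·h[k].
  h[1] = 1 + 1/4·h[1] + 3/8·h[2]
  h[2] = 1 + 1/2·h[1] + 1/4·h[2]
Solving the 2×2 linear system over states ≠ 0 gives exactly h = [0, 3, 10/3] (h[0] = 0 is the target).

h = [0.0000, 3.0000, 3.3333]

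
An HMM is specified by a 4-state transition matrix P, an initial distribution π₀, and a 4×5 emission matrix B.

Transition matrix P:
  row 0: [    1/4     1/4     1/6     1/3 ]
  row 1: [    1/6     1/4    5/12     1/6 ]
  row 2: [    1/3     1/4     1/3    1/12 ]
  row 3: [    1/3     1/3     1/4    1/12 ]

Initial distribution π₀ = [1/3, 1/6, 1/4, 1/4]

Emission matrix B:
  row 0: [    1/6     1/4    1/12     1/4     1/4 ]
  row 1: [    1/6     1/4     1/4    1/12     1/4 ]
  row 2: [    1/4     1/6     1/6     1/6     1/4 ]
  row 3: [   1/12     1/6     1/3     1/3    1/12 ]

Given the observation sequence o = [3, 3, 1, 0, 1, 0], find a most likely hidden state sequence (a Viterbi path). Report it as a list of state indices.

path = [0, 3, 1, 2, 1, 2]

t=0: δ = [8.333e-02, 1.389e-02, 4.167e-02, 8.333e-02]  (obs o_0=3)
t=1: δ = [6.944e-03, 2.315e-03, 3.472e-03, 9.259e-03]  ψ = [3, 3, 3, 0]  (obs o_1=3)
t=2: δ = [7.716e-04, 7.716e-04, 3.858e-04, 3.858e-04]  ψ = [3, 3, 3, 0]  (obs o_2=1)
t=3: δ = [3.215e-05, 3.215e-05, 8.038e-05, 2.143e-05]  ψ = [0, 0, 1, 0]  (obs o_3=0)
t=4: δ = [6.698e-06, 5.023e-06, 4.465e-06, 1.786e-06]  ψ = [2, 2, 2, 0]  (obs o_4=1)
t=5: δ = [2.791e-07, 2.791e-07, 5.233e-07, 1.861e-07]  ψ = [0, 0, 1, 0]  (obs o_5=0)
backtrack: best end state = 2; path = [0, 3, 1, 2, 1, 2]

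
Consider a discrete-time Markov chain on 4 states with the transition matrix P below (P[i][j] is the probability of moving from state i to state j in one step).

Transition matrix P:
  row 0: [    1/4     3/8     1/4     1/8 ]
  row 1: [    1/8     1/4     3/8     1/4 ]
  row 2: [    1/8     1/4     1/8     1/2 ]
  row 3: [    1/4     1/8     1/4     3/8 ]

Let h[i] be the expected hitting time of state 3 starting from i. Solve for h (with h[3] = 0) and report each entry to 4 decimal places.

h = [3.8588, 3.2941, 2.6353, 0.0000]

First-step conditioning: h[3] = 0; for i ≠ 3, h[i] = 1 + Σ_k P[i][k]·h[k].
  h[0] = 1 + 1/4·h[0] + 3/8·h[1] + 1/4·h[2]
  h[1] = 1 + 1/8·h[0] + 1/4·h[1] + 3/8·h[2]
  h[2] = 1 + 1/8·h[0] + 1/4·h[1] + 1/8·h[2]
Solving the 3×3 linear system over states ≠ 3 gives exactly h = [328/85, 56/17, 224/85, 0] (h[3] = 0 is the target).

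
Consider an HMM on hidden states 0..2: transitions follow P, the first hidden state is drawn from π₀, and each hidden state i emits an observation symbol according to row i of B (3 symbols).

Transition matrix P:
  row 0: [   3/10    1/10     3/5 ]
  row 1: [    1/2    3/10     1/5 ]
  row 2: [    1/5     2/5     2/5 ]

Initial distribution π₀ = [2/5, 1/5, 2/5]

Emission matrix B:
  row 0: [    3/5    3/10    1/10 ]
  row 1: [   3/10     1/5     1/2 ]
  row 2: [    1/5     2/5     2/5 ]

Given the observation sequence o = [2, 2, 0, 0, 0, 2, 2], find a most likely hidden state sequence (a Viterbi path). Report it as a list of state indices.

t=0: δ = [4.000e-02, 1.000e-01, 1.600e-01]  (obs o_0=2)
t=1: δ = [5.000e-03, 3.200e-02, 2.560e-02]  ψ = [1, 2, 2]  (obs o_1=2)
t=2: δ = [9.600e-03, 3.072e-03, 2.048e-03]  ψ = [1, 2, 2]  (obs o_2=0)
t=3: δ = [1.728e-03, 2.880e-04, 1.152e-03]  ψ = [0, 0, 0]  (obs o_3=0)
t=4: δ = [3.110e-04, 1.382e-04, 2.074e-04]  ψ = [0, 2, 0]  (obs o_4=0)
t=5: δ = [9.331e-06, 4.147e-05, 7.465e-05]  ψ = [0, 2, 0]  (obs o_5=2)
t=6: δ = [2.074e-06, 1.493e-05, 1.194e-05]  ψ = [1, 2, 2]  (obs o_6=2)
backtrack: best end state = 1; path = [2, 1, 0, 0, 0, 2, 1]

path = [2, 1, 0, 0, 0, 2, 1]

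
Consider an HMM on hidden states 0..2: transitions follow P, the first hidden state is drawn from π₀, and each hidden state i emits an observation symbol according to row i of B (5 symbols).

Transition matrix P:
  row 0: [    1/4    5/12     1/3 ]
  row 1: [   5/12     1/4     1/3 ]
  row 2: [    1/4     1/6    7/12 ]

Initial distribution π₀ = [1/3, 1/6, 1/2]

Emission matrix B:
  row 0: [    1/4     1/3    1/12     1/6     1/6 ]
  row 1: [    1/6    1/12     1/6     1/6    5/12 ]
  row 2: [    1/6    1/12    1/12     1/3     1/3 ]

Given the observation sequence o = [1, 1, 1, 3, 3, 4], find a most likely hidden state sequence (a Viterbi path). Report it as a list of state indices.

t=0: δ = [1.111e-01, 1.389e-02, 4.167e-02]  (obs o_0=1)
t=1: δ = [9.259e-03, 3.858e-03, 3.086e-03]  ψ = [0, 0, 0]  (obs o_1=1)
t=2: δ = [7.716e-04, 3.215e-04, 2.572e-04]  ψ = [0, 0, 0]  (obs o_2=1)
t=3: δ = [3.215e-05, 5.358e-05, 8.573e-05]  ψ = [0, 0, 0]  (obs o_3=3)
t=4: δ = [3.721e-06, 2.381e-06, 1.667e-05]  ψ = [1, 2, 2]  (obs o_4=3)
t=5: δ = [6.946e-07, 1.158e-06, 3.241e-06]  ψ = [2, 2, 2]  (obs o_5=4)
backtrack: best end state = 2; path = [0, 0, 0, 2, 2, 2]

path = [0, 0, 0, 2, 2, 2]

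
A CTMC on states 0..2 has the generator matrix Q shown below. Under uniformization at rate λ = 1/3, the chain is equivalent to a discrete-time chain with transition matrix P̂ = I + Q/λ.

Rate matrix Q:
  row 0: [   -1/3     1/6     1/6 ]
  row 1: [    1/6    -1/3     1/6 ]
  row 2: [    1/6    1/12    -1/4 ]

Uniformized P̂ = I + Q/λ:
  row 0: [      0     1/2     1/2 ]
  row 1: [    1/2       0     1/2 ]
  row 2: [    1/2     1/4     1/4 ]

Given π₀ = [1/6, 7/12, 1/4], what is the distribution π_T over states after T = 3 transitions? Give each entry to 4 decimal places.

t=0: π = [0.1667, 0.5833, 0.2500]
t=1: π = [0.4167, 0.1458, 0.4375]
t=2: π = [0.2917, 0.3177, 0.3906]
t=3: π = [0.3542, 0.2435, 0.4023]

π = [0.3542, 0.2435, 0.4023]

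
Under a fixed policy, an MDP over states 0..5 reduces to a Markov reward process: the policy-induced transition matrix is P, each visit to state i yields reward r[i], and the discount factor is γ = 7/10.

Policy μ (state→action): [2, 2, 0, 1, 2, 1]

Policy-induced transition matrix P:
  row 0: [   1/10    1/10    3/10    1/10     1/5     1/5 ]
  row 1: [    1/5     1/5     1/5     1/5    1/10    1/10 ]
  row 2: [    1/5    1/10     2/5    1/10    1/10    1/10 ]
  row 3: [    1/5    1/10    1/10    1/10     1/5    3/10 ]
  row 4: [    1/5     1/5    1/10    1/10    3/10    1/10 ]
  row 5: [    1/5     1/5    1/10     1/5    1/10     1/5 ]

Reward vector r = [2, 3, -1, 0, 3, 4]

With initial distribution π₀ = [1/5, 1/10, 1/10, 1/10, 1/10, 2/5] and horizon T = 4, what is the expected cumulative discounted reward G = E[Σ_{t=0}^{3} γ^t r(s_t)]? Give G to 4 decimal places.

G = 5.2368

t=0: π = [0.2000, 0.1000, 0.1000, 0.1000, 0.1000, 0.4000], E[r] = 2.5000, γ^t·E[r] = 2.500000, running G = 2.500000
t=1: π = [0.1800, 0.1600, 0.1800, 0.1500, 0.1500, 0.1800], E[r] = 1.8300, γ^t·E[r] = 1.281000, running G = 3.781000
t=2: π = [0.1820, 0.1490, 0.2060, 0.1340, 0.1630, 0.1660], E[r] = 1.7580, γ^t·E[r] = 0.861420, running G = 4.642420
t=3: π = [0.1818, 0.1478, 0.2131, 0.1315, 0.1642, 0.1616], E[r] = 1.7329, γ^t·E[r] = 0.594385, running G = 5.236805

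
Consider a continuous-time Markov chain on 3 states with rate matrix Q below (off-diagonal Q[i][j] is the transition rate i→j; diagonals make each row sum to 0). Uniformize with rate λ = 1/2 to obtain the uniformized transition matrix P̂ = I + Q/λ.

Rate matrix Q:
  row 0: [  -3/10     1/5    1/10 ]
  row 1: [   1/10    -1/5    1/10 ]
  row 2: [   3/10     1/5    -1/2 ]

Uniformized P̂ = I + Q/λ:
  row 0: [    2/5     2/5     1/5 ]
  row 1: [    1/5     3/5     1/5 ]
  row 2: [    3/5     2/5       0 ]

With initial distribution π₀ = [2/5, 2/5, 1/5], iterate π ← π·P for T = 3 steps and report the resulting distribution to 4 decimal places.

t=0: π = [0.4000, 0.4000, 0.2000]
t=1: π = [0.3600, 0.4800, 0.1600]
t=2: π = [0.3360, 0.4960, 0.1680]
t=3: π = [0.3344, 0.4992, 0.1664]

π = [0.3344, 0.4992, 0.1664]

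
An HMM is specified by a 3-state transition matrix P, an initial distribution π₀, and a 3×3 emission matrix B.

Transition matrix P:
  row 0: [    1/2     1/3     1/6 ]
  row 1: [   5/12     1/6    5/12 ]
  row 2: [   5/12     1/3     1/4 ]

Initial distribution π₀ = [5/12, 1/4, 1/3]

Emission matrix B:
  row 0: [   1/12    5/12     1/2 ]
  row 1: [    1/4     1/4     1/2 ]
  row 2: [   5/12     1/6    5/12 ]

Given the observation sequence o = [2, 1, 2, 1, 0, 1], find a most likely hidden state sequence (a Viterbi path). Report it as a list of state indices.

path = [0, 0, 0, 0, 1, 0]

t=0: δ = [2.083e-01, 1.250e-01, 1.389e-01]  (obs o_0=2)
t=1: δ = [4.340e-02, 1.736e-02, 8.681e-03]  ψ = [0, 0, 1]  (obs o_1=1)
t=2: δ = [1.085e-02, 7.234e-03, 3.014e-03]  ψ = [0, 0, 0]  (obs o_2=2)
t=3: δ = [2.261e-03, 9.042e-04, 5.023e-04]  ψ = [0, 0, 1]  (obs o_3=1)
t=4: δ = [9.419e-05, 1.884e-04, 1.570e-04]  ψ = [0, 0, 0]  (obs o_4=0)
t=5: δ = [3.270e-05, 1.308e-05, 1.308e-05]  ψ = [1, 2, 1]  (obs o_5=1)
backtrack: best end state = 0; path = [0, 0, 0, 0, 1, 0]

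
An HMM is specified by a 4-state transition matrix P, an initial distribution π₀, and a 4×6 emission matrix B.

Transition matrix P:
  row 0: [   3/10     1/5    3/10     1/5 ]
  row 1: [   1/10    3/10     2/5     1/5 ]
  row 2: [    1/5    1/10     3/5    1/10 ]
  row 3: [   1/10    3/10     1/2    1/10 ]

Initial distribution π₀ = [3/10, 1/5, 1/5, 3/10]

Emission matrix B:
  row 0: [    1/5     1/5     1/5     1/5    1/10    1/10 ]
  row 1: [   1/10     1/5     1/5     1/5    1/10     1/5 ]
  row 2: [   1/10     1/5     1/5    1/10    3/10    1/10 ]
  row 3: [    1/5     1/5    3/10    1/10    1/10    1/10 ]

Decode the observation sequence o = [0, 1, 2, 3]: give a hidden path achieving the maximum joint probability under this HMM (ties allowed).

path = [3, 2, 2, 2]

t=0: δ = [6.000e-02, 2.000e-02, 2.000e-02, 6.000e-02]  (obs o_0=0)
t=1: δ = [3.600e-03, 3.600e-03, 6.000e-03, 2.400e-03]  ψ = [0, 3, 3, 0]  (obs o_1=1)
t=2: δ = [2.400e-04, 2.160e-04, 7.200e-04, 2.160e-04]  ψ = [2, 1, 2, 0]  (obs o_2=2)
t=3: δ = [2.880e-05, 1.440e-05, 4.320e-05, 7.200e-06]  ψ = [2, 2, 2, 2]  (obs o_3=3)
backtrack: best end state = 2; path = [3, 2, 2, 2]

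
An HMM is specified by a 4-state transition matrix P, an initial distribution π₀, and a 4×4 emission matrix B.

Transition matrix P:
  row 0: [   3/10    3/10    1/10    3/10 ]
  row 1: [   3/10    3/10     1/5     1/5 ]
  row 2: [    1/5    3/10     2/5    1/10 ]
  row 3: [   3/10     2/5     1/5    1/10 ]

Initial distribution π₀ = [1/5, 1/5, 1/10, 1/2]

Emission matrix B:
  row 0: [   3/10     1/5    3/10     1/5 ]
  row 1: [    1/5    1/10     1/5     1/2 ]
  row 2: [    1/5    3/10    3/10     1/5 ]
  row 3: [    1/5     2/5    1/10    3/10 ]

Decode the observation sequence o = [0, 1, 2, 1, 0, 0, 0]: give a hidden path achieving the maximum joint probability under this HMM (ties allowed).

path = [0, 3, 0, 3, 0, 0, 0]

t=0: δ = [6.000e-02, 4.000e-02, 2.000e-02, 1.000e-01]  (obs o_0=0)
t=1: δ = [6.000e-03, 4.000e-03, 6.000e-03, 7.200e-03]  ψ = [3, 3, 3, 0]  (obs o_1=1)
t=2: δ = [6.480e-04, 5.760e-04, 7.200e-04, 1.800e-04]  ψ = [3, 3, 2, 0]  (obs o_2=2)
t=3: δ = [3.888e-05, 2.160e-05, 8.640e-05, 7.776e-05]  ψ = [0, 2, 2, 0]  (obs o_3=1)
t=4: δ = [6.998e-06, 6.221e-06, 6.912e-06, 2.333e-06]  ψ = [3, 3, 2, 0]  (obs o_4=0)
t=5: δ = [6.299e-07, 4.199e-07, 5.530e-07, 4.199e-07]  ψ = [0, 0, 2, 0]  (obs o_5=0)
t=6: δ = [5.669e-08, 3.779e-08, 4.424e-08, 3.779e-08]  ψ = [0, 0, 2, 0]  (obs o_6=0)
backtrack: best end state = 0; path = [0, 3, 0, 3, 0, 0, 0]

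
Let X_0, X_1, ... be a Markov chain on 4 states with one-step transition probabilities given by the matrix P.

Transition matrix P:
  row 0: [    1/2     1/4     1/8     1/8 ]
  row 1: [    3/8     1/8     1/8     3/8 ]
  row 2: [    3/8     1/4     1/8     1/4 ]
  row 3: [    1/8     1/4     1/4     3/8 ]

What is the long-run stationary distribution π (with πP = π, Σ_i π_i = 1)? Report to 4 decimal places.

π = [0.3522, 0.2222, 0.1584, 0.2671]

Balance equations π_j = Σ_i π_i·P[i][j]:
  π_0 = 1/2·π_0 + 3/8·π_1 + 3/8·π_2 + 1/8·π_3
  π_1 = 1/4·π_0 + 1/8·π_1 + 1/4·π_2 + 1/4·π_3
  π_2 = 1/8·π_0 + 1/8·π_1 + 1/8·π_2 + 1/4·π_3
  normalize: π_0 + π_1 + π_2 + π_3 = 1
Solving the linear system gives exactly π = [149/423, 2/9, 67/423, 113/423].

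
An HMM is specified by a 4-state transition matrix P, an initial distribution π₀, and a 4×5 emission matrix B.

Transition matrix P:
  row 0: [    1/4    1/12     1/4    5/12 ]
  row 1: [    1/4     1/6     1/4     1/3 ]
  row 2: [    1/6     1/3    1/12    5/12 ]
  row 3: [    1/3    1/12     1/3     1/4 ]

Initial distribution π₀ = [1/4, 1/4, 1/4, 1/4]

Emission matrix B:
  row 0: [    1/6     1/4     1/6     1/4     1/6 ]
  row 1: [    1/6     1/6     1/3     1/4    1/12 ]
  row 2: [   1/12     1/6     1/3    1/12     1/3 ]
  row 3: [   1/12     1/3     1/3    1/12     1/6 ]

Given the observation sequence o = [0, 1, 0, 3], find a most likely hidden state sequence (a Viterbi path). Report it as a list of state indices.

path = [0, 3, 0, 0]

t=0: δ = [4.167e-02, 4.167e-02, 2.083e-02, 2.083e-02]  (obs o_0=0)
t=1: δ = [2.604e-03, 1.157e-03, 1.736e-03, 5.787e-03]  ψ = [0, 1, 0, 0]  (obs o_1=1)
t=2: δ = [3.215e-04, 9.645e-05, 1.608e-04, 1.206e-04]  ψ = [3, 2, 3, 3]  (obs o_2=0)
t=3: δ = [2.009e-05, 1.340e-05, 6.698e-06, 1.116e-05]  ψ = [0, 2, 0, 0]  (obs o_3=3)
backtrack: best end state = 0; path = [0, 3, 0, 0]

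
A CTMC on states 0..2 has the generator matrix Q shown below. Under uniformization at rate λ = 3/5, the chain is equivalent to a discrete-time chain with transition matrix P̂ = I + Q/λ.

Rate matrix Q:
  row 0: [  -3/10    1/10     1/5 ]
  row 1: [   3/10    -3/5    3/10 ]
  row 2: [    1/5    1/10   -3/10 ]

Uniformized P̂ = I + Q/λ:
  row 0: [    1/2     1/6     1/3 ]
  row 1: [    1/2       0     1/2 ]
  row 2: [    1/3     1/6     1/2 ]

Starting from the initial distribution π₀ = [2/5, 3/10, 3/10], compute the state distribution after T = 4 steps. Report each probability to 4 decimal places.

t=0: π = [0.4000, 0.3000, 0.3000]
t=1: π = [0.4500, 0.1167, 0.4333]
t=2: π = [0.4278, 0.1472, 0.4250]
t=3: π = [0.4292, 0.1421, 0.4287]
t=4: π = [0.4285, 0.1430, 0.4285]

π = [0.4285, 0.1430, 0.4285]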